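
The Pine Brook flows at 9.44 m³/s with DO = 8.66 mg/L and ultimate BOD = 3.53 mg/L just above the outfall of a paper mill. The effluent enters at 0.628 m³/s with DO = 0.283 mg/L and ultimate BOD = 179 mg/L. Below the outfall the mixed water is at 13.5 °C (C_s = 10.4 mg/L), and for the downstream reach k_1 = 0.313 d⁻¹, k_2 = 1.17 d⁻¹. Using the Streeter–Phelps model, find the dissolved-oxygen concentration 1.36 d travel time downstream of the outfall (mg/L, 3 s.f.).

Mixed DO = (9.44×8.66 + 0.628×0.283)/(9.44+0.628) = 81.93/10.07 = 8.137 mg/L.
Mixed L₀ = (9.44×3.53 + 0.628×179)/(10.07) = 145.7/10.07 = 14.48 mg/L.
Initial deficit D₀ = C_s − DO₀ = 10.4 − 8.137 = 2.263 mg/L.
D(1.36) = [0.313×14.48/(1.17−0.313)](e^(−0.313×1.36) − e^(−1.17×1.36)) + 2.263 e^(−1.17×1.36)
= 5.287 × (0.6533 − 0.2037) + 2.263 × 0.2037 = 2.838 mg/L.
DO = 10.4 − 2.838 = 7.562 mg/L.

DO ≈ 7.56 mg/L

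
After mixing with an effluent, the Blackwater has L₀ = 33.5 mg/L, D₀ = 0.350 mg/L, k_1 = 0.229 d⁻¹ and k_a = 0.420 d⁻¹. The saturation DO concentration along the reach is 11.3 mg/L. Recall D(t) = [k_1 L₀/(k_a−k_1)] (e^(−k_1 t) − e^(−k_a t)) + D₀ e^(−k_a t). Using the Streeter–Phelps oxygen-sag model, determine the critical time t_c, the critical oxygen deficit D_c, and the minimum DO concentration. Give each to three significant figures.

t_c ≈ 3.13 d; D_c ≈ 8.92 mg/L; min DO ≈ 2.38 mg/L

At the critical point dD/dt = 0, so k_1 L₀ e^(−k_1 t) = k_a D. Substituting D(t) from the Streeter–Phelps equation and solving for t gives
t_c = ln[(k_a/k_1)(1 − D₀(k_a−k_1)/(k_1 L₀))] / (k_a−k_1).
Here k_a−k_1 = 0.1910 d⁻¹ and 1 − D₀(k_a−k_1)/(k_1 L₀) = 1 − 0.350×0.1910/(0.229×33.5) = 0.9913, so
t_c = ln(1.834 × 0.9913) / 0.1910 = 0.5978 / 0.1910 = 3.130 d.
D_c = (k_1/k_a) L₀ e^(−k_1 t_c) = (0.229/0.420) × 33.5 × e^(−0.229×3.130) = 0.5452 × 33.5 × 0.4884 = 8.920 mg/L.
Minimum DO = C_s − D_c = 11.3 − 8.920 = 2.380 mg/L.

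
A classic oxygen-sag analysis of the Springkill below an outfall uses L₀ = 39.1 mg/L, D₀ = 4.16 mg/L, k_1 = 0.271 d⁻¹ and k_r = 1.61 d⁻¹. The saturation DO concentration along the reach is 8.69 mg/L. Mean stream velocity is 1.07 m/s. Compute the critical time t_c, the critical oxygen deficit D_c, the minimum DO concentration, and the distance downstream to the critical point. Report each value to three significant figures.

At the critical point dD/dt = 0, so k_1 L₀ e^(−k_1 t) = k_r D. Substituting D(t) from the Streeter–Phelps equation and solving for t gives
t_c = ln[(k_r/k_1)(1 − D₀(k_r−k_1)/(k_1 L₀))] / (k_r−k_1).
Here k_r−k_1 = 1.339 d⁻¹ and 1 − D₀(k_r−k_1)/(k_1 L₀) = 1 − 4.16×1.339/(0.271×39.1) = 0.4743, so
t_c = ln(5.941 × 0.4743) / 1.339 = 1.036 / 1.339 = 0.7737 d.
L(t_c) = L₀ e^(−k_1 t_c) = 39.1 × 0.8109 = 31.70 mg/L, and at the critical point k_r D_c = k_1 L, so D_c = (0.271/1.61) × 31.70 = 5.337 mg/L.
Minimum DO = C_s − D_c = 8.69 − 5.337 = 3.353 mg/L.
x_c = v t_c = 1.07 m/s × 0.7737 d × 86400 s/d = 71530 m ≈ 71.5 km.

t_c ≈ 0.774 d; D_c ≈ 5.34 mg/L; min DO ≈ 3.35 mg/L; x_c ≈ 71.5 km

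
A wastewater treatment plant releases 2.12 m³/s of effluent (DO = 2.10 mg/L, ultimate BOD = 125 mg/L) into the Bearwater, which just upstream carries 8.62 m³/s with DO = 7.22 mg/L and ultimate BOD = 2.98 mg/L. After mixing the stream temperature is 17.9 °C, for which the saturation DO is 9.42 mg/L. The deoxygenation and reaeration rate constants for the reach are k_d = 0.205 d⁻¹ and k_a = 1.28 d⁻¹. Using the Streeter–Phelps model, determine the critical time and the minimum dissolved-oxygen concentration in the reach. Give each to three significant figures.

Mixed DO = (8.62×7.22 + 2.12×2.10)/(8.62+2.12) = 66.69/10.74 = 6.209 mg/L.
Mixed L₀ = (8.62×2.98 + 2.12×125)/(10.74) = 290.7/10.74 = 27.07 mg/L.
Initial deficit D₀ = C_s − DO₀ = 9.42 − 6.209 = 3.211 mg/L.
t_c = (1/1.075) ln[(1.28/0.205)(1 − 3.211×1.075/(0.205×27.07))] = 0.9302 × ln(2.360) = 0.7987 d.
D_c = (0.205/1.28) × 27.07 × e^(−0.205×0.7987) = 0.1602 × 27.07 × 0.8490 = 3.680 mg/L.
Minimum DO = 9.42 − 3.680 = 5.740 mg/L.

t_c ≈ 0.799 d; minimum DO ≈ 5.74 mg/L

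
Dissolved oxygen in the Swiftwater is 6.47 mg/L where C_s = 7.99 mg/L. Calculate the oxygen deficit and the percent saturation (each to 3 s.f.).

D ≈ 1.52 mg/L; 81.0 % saturation

D = C_s − C = 7.99 − 6.47 = 1.52 mg/L.
% saturation = 6.47/7.99 × 100 = 81.0 %.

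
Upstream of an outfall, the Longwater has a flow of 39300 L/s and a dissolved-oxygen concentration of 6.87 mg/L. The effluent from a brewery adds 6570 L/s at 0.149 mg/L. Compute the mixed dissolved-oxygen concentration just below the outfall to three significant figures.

Flow-weighted mixing: C = (Q_r C_r + Q_w C_w)/(Q_r + Q_w)
= (39300×6.87 + 6570×0.149)/(39300 + 6570) = 271000/45870 = 5.907 mg/L.

5.91 mg/L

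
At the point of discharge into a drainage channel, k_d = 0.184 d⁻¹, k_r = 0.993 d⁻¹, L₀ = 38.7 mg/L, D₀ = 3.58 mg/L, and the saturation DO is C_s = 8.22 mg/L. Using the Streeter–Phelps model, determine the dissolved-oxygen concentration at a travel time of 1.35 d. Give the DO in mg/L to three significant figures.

DO ≈ 2.72 mg/L

k_d L₀/(k_r−k_d) = 0.184×38.7/(0.993−0.184) = 7.121/0.8090 = 8.802 mg/L.
e^(−k_d t) = e^(−0.184×1.350) = 0.7800; e^(−k_r t) = e^(−0.993×1.350) = 0.2617.
D = 8.802 × (0.7800 − 0.2617) + 3.58 × 0.2617 = 4.562 + 0.9369 = 5.499 mg/L.
DO = C_s − D = 8.22 − 5.499 = 2.721 mg/L.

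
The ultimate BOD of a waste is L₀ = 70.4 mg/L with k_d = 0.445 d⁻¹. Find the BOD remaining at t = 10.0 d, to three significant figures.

L_t = L₀ e^(−k_d t) = 70.4 × e^(−0.445×10.0) = 70.4 × 0.01168 = 0.8222 mg/L.

L ≈ 0.822 mg/L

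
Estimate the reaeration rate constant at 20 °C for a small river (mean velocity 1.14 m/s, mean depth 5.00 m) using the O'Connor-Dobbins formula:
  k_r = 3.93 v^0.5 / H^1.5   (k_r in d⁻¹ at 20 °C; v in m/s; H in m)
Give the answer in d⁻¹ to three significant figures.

k_r ≈ 0.375 d⁻¹

k_r = 3.93 × 1.14^0.5 / 5.00^1.5 = 3.93 × 1.068 / 11.18 = 0.3753 d⁻¹.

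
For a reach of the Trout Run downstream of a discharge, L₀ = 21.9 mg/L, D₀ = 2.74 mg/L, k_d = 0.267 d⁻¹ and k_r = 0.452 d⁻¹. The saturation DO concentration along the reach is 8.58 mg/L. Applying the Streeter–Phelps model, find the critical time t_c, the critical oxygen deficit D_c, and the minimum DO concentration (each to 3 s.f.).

With k_r/k_d = 1.693 and 1 − D₀(k_r−k_d)/(k_d L₀) = 0.9133,
t_c = ln(1.693 × 0.9133) / (0.452 − 0.267) = ln(1.546) / 0.1850 = 0.4358/0.1850 = 2.355 d.
D_c = (k_d/k_r) L₀ e^(−k_d t_c) = (0.267/0.452) × 21.9 × e^(−0.267×2.355) = 0.5907 × 21.9 × 0.5332 = 6.897 mg/L.
Minimum DO = C_s − D_c = 8.58 − 6.897 = 1.683 mg/L.

t_c ≈ 2.36 d; D_c ≈ 6.90 mg/L; min DO ≈ 1.68 mg/L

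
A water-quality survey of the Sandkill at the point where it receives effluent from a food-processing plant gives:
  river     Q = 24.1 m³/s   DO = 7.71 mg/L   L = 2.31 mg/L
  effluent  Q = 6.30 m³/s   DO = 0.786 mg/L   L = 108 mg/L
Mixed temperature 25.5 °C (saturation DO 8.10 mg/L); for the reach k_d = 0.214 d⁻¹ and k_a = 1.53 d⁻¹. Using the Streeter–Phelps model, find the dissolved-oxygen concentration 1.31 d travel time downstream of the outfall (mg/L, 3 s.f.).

DO ≈ 5.41 mg/L

Mixed DO = (24.1×7.71 + 6.30×0.786)/(24.1+6.30) = 190.8/30.40 = 6.275 mg/L.
Mixed L₀ = (24.1×2.31 + 6.30×108)/(30.40) = 736.1/30.40 = 24.21 mg/L.
Initial deficit D₀ = C_s − DO₀ = 8.10 − 6.275 = 1.825 mg/L.
D(1.31) = [0.214×24.21/(1.53−0.214)](e^(−0.214×1.31) − e^(−1.53×1.31)) + 1.825 e^(−1.53×1.31)
= 3.937 × (0.7555 − 0.1348) + 1.825 × 0.1348 = 2.690 mg/L.
DO = 8.10 − 2.690 = 5.410 mg/L.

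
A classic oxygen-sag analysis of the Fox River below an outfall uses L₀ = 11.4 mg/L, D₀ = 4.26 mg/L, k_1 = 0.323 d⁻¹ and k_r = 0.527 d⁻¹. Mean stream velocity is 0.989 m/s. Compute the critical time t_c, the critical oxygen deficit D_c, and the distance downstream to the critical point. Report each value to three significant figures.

t_c = [1/(k_r−k_1)] ln[(k_r/k_1)(1 − D₀(k_r−k_1)/(k_1 L₀))]
= [1/(0.527−0.323)] ln[(0.527/0.323)(1 − 4.26×0.2040/(0.323×11.4))]
= (1/0.2040) ln[1.632 × 0.7640] = 4.902 × ln(1.247) = 4.902 × 0.2203 = 1.080 d.
D_c = (k_1/k_r) L₀ e^(−k_1 t_c) = (0.323/0.527) × 11.4 × e^(−0.323×1.080) = 0.6129 × 11.4 × 0.7055 = 4.929 mg/L.
x_c = v t_c = 0.989 m/s × 1.080 d × 86400 s/d = 92300 m ≈ 92.3 km.

t_c ≈ 1.08 d; D_c ≈ 4.93 mg/L; x_c ≈ 92.3 km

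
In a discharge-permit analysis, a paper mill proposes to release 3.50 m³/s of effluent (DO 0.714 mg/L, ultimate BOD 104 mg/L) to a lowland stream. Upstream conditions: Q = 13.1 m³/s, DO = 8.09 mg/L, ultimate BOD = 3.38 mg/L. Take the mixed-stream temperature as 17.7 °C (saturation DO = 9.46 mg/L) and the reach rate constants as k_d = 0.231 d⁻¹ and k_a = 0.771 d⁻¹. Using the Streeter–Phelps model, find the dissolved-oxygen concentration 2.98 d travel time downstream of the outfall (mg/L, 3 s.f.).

DO ≈ 4.94 mg/L

Mixed DO = (13.1×8.09 + 3.50×0.714)/(13.1+3.50) = 108.5/16.60 = 6.535 mg/L.
Mixed L₀ = (13.1×3.38 + 3.50×104)/(16.60) = 408.3/16.60 = 24.60 mg/L.
Initial deficit D₀ = C_s − DO₀ = 9.46 − 6.535 = 2.925 mg/L.
D(2.98) = [0.231×24.60/(0.771−0.231)](e^(−0.231×2.98) − e^(−0.771×2.98)) + 2.925 e^(−0.771×2.98)
= 10.52 × (0.5024 − 0.1005) + 2.925 × 0.1005 = 4.522 mg/L.
DO = 9.46 − 4.522 = 4.938 mg/L.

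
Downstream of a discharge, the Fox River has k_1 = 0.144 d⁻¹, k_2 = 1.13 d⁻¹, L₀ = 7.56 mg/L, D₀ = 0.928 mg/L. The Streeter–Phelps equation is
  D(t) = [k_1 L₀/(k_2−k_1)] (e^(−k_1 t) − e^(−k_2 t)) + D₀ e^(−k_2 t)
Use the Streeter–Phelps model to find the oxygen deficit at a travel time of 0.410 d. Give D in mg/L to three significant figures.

k_1 L₀/(k_2−k_1) = 0.144×7.56/(1.13−0.144) = 1.089/0.9860 = 1.104 mg/L.
e^(−k_1 t) = e^(−0.144×0.4100) = 0.9427; e^(−k_2 t) = e^(−1.13×0.4100) = 0.6292.
D = 1.104 × (0.9427 − 0.6292) + 0.928 × 0.6292 = 0.3461 + 0.5839 = 0.9300 mg/L.

D ≈ 0.930 mg/L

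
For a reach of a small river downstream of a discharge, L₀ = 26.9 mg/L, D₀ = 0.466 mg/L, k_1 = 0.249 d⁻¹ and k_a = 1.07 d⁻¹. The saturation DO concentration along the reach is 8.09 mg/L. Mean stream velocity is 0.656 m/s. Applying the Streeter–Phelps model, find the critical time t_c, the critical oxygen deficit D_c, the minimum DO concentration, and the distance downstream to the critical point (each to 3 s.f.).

t_c ≈ 1.70 d; D_c ≈ 4.10 mg/L; min DO ≈ 3.99 mg/L; x_c ≈ 96.6 km

At the critical point dD/dt = 0, so k_1 L₀ e^(−k_1 t) = k_a D. Substituting D(t) from the Streeter–Phelps equation and solving for t gives
t_c = ln[(k_a/k_1)(1 − D₀(k_a−k_1)/(k_1 L₀))] / (k_a−k_1).
Here k_a−k_1 = 0.8210 d⁻¹ and 1 − D₀(k_a−k_1)/(k_1 L₀) = 1 − 0.466×0.8210/(0.249×26.9) = 0.9429, so
t_c = ln(4.297 × 0.9429) / 0.8210 = 1.399 / 0.8210 = 1.704 d.
L(t_c) = L₀ e^(−k_1 t_c) = 26.9 × 0.6542 = 17.60 mg/L, and at the critical point k_a D_c = k_1 L, so D_c = (0.249/1.07) × 17.60 = 4.095 mg/L.
Minimum DO = C_s − D_c = 8.09 − 4.095 = 3.995 mg/L.
x_c = v t_c = 0.656 m/s × 1.704 d × 86400 s/d = 96590 m ≈ 96.6 km.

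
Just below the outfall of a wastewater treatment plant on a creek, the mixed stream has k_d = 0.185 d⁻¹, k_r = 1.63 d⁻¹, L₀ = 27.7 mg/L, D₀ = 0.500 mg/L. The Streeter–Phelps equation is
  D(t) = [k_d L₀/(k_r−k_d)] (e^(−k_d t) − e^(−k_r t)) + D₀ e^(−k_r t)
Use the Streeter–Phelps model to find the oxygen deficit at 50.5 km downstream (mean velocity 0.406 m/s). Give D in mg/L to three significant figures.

D ≈ 2.43 mg/L

Travel time t = x/v = 50.5 km / (0.406 m/s) = 50500 m / 0.406 m/s = 124400 s = 1.440 d.
k_d L₀/(k_r−k_d) = 0.185×27.7/(1.63−0.185) = 5.124/1.445 = 3.546 mg/L.
e^(−k_d t) = e^(−0.185×1.440) = 0.7662; e^(−k_r t) = e^(−1.63×1.440) = 0.09569.
D = 3.546 × (0.7662 − 0.09569) + 0.500 × 0.09569 = 2.378 + 0.04785 = 2.426 mg/L.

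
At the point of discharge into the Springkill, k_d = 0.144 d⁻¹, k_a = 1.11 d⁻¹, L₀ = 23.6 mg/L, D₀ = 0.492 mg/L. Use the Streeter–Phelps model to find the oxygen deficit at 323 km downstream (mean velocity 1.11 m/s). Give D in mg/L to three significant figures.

Travel time t = x/v = 323 km / (1.11 m/s) = 323000 m / 1.11 m/s = 291000 s = 3.368 d.
k_d L₀/(k_a−k_d) = 0.144×23.6/(1.11−0.144) = 3.398/0.9660 = 3.518 mg/L.
e^(−k_d t) = e^(−0.144×3.368) = 0.6157; e^(−k_a t) = e^(−1.11×3.368) = 0.02379.
D = 3.518 × (0.6157 − 0.02379) + 0.492 × 0.02379 = 2.082 + 0.01171 = 2.094 mg/L.

D ≈ 2.09 mg/L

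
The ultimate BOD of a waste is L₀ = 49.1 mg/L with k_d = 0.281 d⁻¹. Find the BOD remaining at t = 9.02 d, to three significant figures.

L ≈ 3.89 mg/L

L_t = L₀ e^(−k_d t) = 49.1 × e^(−0.281×9.02) = 49.1 × 0.07929 = 3.893 mg/L.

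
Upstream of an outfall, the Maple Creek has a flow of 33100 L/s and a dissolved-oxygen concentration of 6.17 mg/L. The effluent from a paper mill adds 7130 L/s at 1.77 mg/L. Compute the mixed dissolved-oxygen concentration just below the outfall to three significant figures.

5.39 mg/L

Flow-weighted mixing: C = (Q_r C_r + Q_w C_w)/(Q_r + Q_w)
= (33100×6.17 + 7130×1.77)/(33100 + 7130) = 216800/40230 = 5.390 mg/L.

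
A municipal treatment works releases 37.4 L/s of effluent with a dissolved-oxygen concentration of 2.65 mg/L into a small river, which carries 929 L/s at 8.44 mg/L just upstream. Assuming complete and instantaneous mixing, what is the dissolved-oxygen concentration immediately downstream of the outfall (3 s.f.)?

Flow-weighted mixing: C = (Q_r C_r + Q_w C_w)/(Q_r + Q_w)
= (929×8.44 + 37.4×2.65)/(929 + 37.4) = 7940/966.4 = 8.216 mg/L.

8.22 mg/L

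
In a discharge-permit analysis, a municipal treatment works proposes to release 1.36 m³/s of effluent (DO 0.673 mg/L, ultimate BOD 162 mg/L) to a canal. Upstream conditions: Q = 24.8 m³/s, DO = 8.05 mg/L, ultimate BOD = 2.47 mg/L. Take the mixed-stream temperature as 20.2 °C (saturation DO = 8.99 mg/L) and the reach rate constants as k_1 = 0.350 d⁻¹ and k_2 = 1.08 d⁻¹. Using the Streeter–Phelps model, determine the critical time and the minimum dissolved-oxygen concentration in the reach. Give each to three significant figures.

Mixed DO = (24.8×8.05 + 1.36×0.673)/(24.8+1.36) = 200.6/26.16 = 7.666 mg/L.
Mixed L₀ = (24.8×2.47 + 1.36×162)/(26.16) = 281.6/26.16 = 10.76 mg/L.
Initial deficit D₀ = C_s − DO₀ = 8.99 − 7.666 = 1.324 mg/L.
t_c = (1/0.7300) ln[(1.08/0.350)(1 − 1.324×0.7300/(0.350×10.76))] = 1.370 × ln(2.294) = 1.138 d.
D_c = (0.350/1.08) × 10.76 × e^(−0.350×1.138) = 0.3241 × 10.76 × 0.6716 = 2.343 mg/L.
Minimum DO = 8.99 − 2.343 = 6.647 mg/L.

t_c ≈ 1.14 d; minimum DO ≈ 6.65 mg/L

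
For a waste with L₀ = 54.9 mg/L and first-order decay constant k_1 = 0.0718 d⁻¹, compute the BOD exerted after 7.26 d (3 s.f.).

y_t = L₀(1 − e^(−k_1 t)) = 54.9 × (1 − e^(−0.0718×7.26))
= 54.9 × (1 − 0.5938) = 54.9 × 0.4062 = 22.30 mg/L.

y ≈ 22.3 mg/L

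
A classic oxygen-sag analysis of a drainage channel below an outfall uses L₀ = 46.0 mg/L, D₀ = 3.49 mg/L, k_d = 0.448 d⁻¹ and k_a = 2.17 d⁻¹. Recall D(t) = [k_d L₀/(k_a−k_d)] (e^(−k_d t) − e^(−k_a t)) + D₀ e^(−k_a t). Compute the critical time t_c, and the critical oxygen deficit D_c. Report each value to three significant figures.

At the critical point dD/dt = 0, so k_d L₀ e^(−k_d t) = k_a D. Substituting D(t) from the Streeter–Phelps equation and solving for t gives
t_c = ln[(k_a/k_d)(1 − D₀(k_a−k_d)/(k_d L₀))] / (k_a−k_d).
Here k_a−k_d = 1.722 d⁻¹ and 1 − D₀(k_a−k_d)/(k_d L₀) = 1 − 3.49×1.722/(0.448×46.0) = 0.7084, so
t_c = ln(4.844 × 0.7084) / 1.722 = 1.233 / 1.722 = 0.7160 d.
D_c = (k_d/k_a) L₀ e^(−k_d t_c) = (0.448/2.17) × 46.0 × e^(−0.448×0.7160) = 0.2065 × 46.0 × 0.7256 = 6.891 mg/L.

t_c ≈ 0.716 d; D_c ≈ 6.89 mg/L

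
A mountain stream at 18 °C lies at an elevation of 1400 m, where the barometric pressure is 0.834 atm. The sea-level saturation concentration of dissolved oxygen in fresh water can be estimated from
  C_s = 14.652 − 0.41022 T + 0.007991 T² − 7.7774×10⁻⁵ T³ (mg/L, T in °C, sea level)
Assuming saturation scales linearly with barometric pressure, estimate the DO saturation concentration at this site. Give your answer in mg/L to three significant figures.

C_s ≈ 7.84 mg/L

At sea level: C_s = 14.652 − 0.41022×18 + 0.007991×18² − 7.7774×10⁻⁵×18³ = 9.404 mg/L.
Pressure correction: C_s' = 9.404 × 0.834 = 7.843 mg/L.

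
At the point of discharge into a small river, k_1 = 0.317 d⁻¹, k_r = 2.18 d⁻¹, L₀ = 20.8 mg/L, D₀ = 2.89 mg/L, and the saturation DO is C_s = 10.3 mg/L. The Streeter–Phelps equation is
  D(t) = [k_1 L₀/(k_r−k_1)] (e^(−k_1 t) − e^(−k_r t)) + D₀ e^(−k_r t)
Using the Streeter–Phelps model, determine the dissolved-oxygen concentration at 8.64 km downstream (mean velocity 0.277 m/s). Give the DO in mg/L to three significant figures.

Travel time t = x/v = 8.64 km / (0.277 m/s) = 8640 m / 0.277 m/s = 31190 s = 0.3610 d.
k_1 L₀/(k_r−k_1) = 0.317×20.8/(2.18−0.317) = 6.594/1.863 = 3.539 mg/L.
e^(−k_1 t) = e^(−0.317×0.3610) = 0.8919; e^(−k_r t) = e^(−2.18×0.3610) = 0.4552.
D = 3.539 × (0.8919 − 0.4552) + 2.89 × 0.4552 = 1.545 + 1.316 = 2.861 mg/L.
DO = C_s − D = 10.3 − 2.861 = 7.439 mg/L.

DO ≈ 7.44 mg/L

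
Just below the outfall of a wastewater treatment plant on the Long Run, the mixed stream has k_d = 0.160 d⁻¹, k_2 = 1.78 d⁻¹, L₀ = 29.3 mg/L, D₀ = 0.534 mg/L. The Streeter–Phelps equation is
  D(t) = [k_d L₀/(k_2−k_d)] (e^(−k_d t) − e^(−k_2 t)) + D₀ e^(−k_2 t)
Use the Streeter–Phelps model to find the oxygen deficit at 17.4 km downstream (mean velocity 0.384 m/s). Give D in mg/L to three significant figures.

D ≈ 1.73 mg/L

Travel time t = x/v = 17.4 km / (0.384 m/s) = 17400 m / 0.384 m/s = 45310 s = 0.5245 d.
k_d L₀/(k_2−k_d) = 0.160×29.3/(1.78−0.160) = 4.688/1.620 = 2.894 mg/L.
e^(−k_d t) = e^(−0.160×0.5245) = 0.9195; e^(−k_2 t) = e^(−1.78×0.5245) = 0.3932.
D = 2.894 × (0.9195 − 0.3932) + 0.534 × 0.3932 = 1.523 + 0.2100 = 1.733 mg/L.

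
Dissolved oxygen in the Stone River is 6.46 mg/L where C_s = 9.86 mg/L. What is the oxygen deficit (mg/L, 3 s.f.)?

D ≈ 3.40 mg/L

D = C_s − C = 9.86 − 6.46 = 3.40 mg/L.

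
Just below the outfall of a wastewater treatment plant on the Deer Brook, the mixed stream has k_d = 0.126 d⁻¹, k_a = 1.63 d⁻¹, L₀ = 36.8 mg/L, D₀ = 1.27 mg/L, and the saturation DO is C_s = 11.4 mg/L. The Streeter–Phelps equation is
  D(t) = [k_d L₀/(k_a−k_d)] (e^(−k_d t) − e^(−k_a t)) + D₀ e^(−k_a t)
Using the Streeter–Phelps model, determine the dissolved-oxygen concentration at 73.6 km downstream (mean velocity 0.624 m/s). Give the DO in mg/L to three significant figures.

DO ≈ 9.00 mg/L

Travel time t = x/v = 73.6 km / (0.624 m/s) = 73600 m / 0.624 m/s = 117900 s = 1.365 d.
k_d L₀/(k_a−k_d) = 0.126×36.8/(1.63−0.126) = 4.637/1.504 = 3.083 mg/L.
e^(−k_d t) = e^(−0.126×1.365) = 0.8420; e^(−k_a t) = e^(−1.63×1.365) = 0.1080.
D = 3.083 × (0.8420 − 0.1080) + 1.27 × 0.1080 = 2.263 + 0.1372 = 2.400 mg/L.
DO = C_s − D = 11.4 − 2.400 = 9.000 mg/L.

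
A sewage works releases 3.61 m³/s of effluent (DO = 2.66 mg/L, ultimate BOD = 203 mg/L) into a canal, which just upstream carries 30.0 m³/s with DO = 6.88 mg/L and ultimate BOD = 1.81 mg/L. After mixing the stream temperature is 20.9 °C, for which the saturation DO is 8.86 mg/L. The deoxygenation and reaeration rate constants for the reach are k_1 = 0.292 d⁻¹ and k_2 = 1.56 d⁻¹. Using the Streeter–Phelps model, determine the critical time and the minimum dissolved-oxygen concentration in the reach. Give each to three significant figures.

Mixed DO = (30.0×6.88 + 3.61×2.66)/(30.0+3.61) = 216.0/33.61 = 6.427 mg/L.
Mixed L₀ = (30.0×1.81 + 3.61×203)/(33.61) = 787.1/33.61 = 23.42 mg/L.
Initial deficit D₀ = C_s − DO₀ = 8.86 − 6.427 = 2.433 mg/L.
t_c = (1/1.268) ln[(1.56/0.292)(1 − 2.433×1.268/(0.292×23.42))] = 0.7886 × ln(2.932) = 0.8483 d.
D_c = (0.292/1.56) × 23.42 × e^(−0.292×0.8483) = 0.1872 × 23.42 × 0.7806 = 3.422 mg/L.
Minimum DO = 8.86 − 3.422 = 5.438 mg/L.

t_c ≈ 0.848 d; minimum DO ≈ 5.44 mg/L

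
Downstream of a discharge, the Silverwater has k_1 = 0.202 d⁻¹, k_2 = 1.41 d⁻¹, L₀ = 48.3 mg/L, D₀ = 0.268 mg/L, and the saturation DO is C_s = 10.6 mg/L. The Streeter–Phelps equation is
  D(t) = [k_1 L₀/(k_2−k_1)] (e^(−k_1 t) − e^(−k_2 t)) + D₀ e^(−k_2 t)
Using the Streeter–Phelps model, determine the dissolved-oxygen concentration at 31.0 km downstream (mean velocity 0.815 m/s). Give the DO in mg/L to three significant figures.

DO ≈ 7.41 mg/L

Travel time t = x/v = 31.0 km / (0.815 m/s) = 31000 m / 0.815 m/s = 38040 s = 0.4402 d.
k_1 L₀/(k_2−k_1) = 0.202×48.3/(1.41−0.202) = 9.757/1.208 = 8.077 mg/L.
e^(−k_1 t) = e^(−0.202×0.4402) = 0.9149; e^(−k_2 t) = e^(−1.41×0.4402) = 0.5375.
D = 8.077 × (0.9149 − 0.5375) + 0.268 × 0.5375 = 3.048 + 0.1441 = 3.192 mg/L.
DO = C_s − D = 10.6 − 3.192 = 7.408 mg/L.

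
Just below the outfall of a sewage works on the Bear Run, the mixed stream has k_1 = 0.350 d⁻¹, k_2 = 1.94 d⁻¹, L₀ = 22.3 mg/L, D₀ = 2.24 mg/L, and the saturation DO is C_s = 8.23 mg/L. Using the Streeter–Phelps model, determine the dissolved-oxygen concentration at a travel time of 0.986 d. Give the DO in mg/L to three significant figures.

k_1 L₀/(k_2−k_1) = 0.350×22.3/(1.94−0.350) = 7.805/1.590 = 4.909 mg/L.
e^(−k_1 t) = e^(−0.350×0.9860) = 0.7081; e^(−k_2 t) = e^(−1.94×0.9860) = 0.1477.
D = 4.909 × (0.7081 − 0.1477) + 2.24 × 0.1477 = 2.751 + 0.3308 = 3.082 mg/L.
DO = C_s − D = 8.23 − 3.082 = 5.148 mg/L.

DO ≈ 5.15 mg/L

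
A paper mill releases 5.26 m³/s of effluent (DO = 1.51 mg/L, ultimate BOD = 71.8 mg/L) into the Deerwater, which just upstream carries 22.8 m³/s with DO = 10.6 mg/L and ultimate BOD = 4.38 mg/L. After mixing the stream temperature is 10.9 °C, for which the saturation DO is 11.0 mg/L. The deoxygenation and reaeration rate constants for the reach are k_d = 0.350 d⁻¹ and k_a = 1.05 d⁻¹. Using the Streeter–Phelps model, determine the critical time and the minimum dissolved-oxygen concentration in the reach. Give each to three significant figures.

t_c ≈ 1.16 d; minimum DO ≈ 7.23 mg/L

Mixed DO = (22.8×10.6 + 5.26×1.51)/(22.8+5.26) = 249.6/28.06 = 8.896 mg/L.
Mixed L₀ = (22.8×4.38 + 5.26×71.8)/(28.06) = 477.5/28.06 = 17.02 mg/L.
Initial deficit D₀ = C_s − DO₀ = 11.0 − 8.896 = 2.104 mg/L.
t_c = (1/0.7000) ln[(1.05/0.350)(1 − 2.104×0.7000/(0.350×17.02))] = 1.429 × ln(2.258) = 1.164 d.
D_c = (0.350/1.05) × 17.02 × e^(−0.350×1.164) = 0.3333 × 17.02 × 0.6655 = 3.775 mg/L.
Minimum DO = 11.0 − 3.775 = 7.225 mg/L.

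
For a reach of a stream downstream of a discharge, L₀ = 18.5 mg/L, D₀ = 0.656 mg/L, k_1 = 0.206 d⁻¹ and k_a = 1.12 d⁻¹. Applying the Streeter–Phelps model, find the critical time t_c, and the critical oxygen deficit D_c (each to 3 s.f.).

t_c ≈ 1.67 d; D_c ≈ 2.41 mg/L

With k_a/k_1 = 5.437 and 1 − D₀(k_a−k_1)/(k_1 L₀) = 0.8427,
t_c = ln(5.437 × 0.8427) / (1.12 − 0.206) = ln(4.582) / 0.9140 = 1.522/0.9140 = 1.665 d.
D_c = (k_1/k_a) L₀ e^(−k_1 t_c) = (0.206/1.12) × 18.5 × e^(−0.206×1.665) = 0.1839 × 18.5 × 0.7096 = 2.415 mg/L.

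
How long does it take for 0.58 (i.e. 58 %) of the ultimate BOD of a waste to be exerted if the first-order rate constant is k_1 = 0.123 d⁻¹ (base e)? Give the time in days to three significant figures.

y/L₀ = 1 − e^(−k_1 t) = 0.58 ⇒ e^(−k_1 t) = 0.420
t = −ln(0.420) / 0.123 = 0.8675 / 0.123 = 7.053 d.

t ≈ 7.05 d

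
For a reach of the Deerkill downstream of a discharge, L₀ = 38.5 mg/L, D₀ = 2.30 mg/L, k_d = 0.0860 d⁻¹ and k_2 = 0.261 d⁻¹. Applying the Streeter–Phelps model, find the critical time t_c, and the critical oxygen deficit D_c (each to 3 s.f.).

t_c = [1/(k_2−k_d)] ln[(k_2/k_d)(1 − D₀(k_2−k_d)/(k_d L₀))]
= [1/(0.261−0.0860)] ln[(0.261/0.0860)(1 − 2.30×0.1750/(0.0860×38.5))]
= (1/0.1750) ln[3.035 × 0.8784] = 5.714 × ln(2.666) = 5.714 × 0.9806 = 5.603 d.
D_c = (k_d/k_2) L₀ e^(−k_d t_c) = (0.0860/0.261) × 38.5 × e^(−0.0860×5.603) = 0.3295 × 38.5 × 0.6176 = 7.835 mg/L.

t_c ≈ 5.60 d; D_c ≈ 7.84 mg/L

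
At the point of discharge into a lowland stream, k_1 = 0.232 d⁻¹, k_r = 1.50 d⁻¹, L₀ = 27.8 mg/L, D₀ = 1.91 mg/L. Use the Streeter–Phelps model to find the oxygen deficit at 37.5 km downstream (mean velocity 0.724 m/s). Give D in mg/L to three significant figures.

D ≈ 3.13 mg/L

Travel time t = x/v = 37.5 km / (0.724 m/s) = 37500 m / 0.724 m/s = 51800 s = 0.5995 d.
k_1 L₀/(k_r−k_1) = 0.232×27.8/(1.50−0.232) = 6.450/1.268 = 5.086 mg/L.
e^(−k_1 t) = e^(−0.232×0.5995) = 0.8702; e^(−k_r t) = e^(−1.50×0.5995) = 0.4069.
D = 5.086 × (0.8702 − 0.4069) + 1.91 × 0.4069 = 2.356 + 0.7771 = 3.134 mg/L.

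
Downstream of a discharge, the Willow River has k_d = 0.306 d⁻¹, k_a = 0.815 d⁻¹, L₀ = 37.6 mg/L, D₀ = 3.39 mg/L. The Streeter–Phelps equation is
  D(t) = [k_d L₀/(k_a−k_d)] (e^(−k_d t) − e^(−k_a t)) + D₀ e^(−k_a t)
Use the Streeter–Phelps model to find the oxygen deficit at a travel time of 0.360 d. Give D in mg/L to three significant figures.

D ≈ 5.92 mg/L

k_d L₀/(k_a−k_d) = 0.306×37.6/(0.815−0.306) = 11.51/0.5090 = 22.60 mg/L.
e^(−k_d t) = e^(−0.306×0.3600) = 0.8957; e^(−k_a t) = e^(−0.815×0.3600) = 0.7457.
D = 22.60 × (0.8957 − 0.7457) + 3.39 × 0.7457 = 3.390 + 2.528 = 5.918 mg/L.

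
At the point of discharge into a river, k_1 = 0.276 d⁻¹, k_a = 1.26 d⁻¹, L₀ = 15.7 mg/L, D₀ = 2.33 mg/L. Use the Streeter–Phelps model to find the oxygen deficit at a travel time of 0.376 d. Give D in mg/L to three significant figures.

D ≈ 2.68 mg/L

k_1 L₀/(k_a−k_1) = 0.276×15.7/(1.26−0.276) = 4.333/0.9840 = 4.404 mg/L.
e^(−k_1 t) = e^(−0.276×0.3760) = 0.9014; e^(−k_a t) = e^(−1.26×0.3760) = 0.6227.
D = 4.404 × (0.9014 − 0.6227) + 2.33 × 0.6227 = 1.228 + 1.451 = 2.678 mg/L.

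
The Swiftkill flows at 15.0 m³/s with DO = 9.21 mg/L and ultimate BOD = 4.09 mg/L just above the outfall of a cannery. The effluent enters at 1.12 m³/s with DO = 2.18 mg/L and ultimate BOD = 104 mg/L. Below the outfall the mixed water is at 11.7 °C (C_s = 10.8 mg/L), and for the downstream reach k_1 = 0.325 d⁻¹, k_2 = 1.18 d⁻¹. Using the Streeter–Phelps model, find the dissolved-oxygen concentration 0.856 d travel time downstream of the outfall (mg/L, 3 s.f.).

Mixed DO = (15.0×9.21 + 1.12×2.18)/(15.0+1.12) = 140.6/16.12 = 8.722 mg/L.
Mixed L₀ = (15.0×4.09 + 1.12×104)/(16.12) = 177.8/16.12 = 11.03 mg/L.
Initial deficit D₀ = C_s − DO₀ = 10.8 − 8.722 = 2.078 mg/L.
D(0.856) = [0.325×11.03/(1.18−0.325)](e^(−0.325×0.856) − e^(−1.18×0.856)) + 2.078 e^(−1.18×0.856)
= 4.193 × (0.7571 − 0.3642) + 2.078 × 0.3642 = 2.405 mg/L.
DO = 10.8 − 2.405 = 8.395 mg/L.

DO ≈ 8.40 mg/L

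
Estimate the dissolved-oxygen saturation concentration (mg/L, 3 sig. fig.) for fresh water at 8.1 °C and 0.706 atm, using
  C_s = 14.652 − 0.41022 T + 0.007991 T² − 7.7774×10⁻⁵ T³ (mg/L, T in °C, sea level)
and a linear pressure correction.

C_s ≈ 8.34 mg/L

At sea level: C_s = 14.652 − 0.41022×8.1 + 0.007991×8.1² − 7.7774×10⁻⁵×8.1³ = 11.81 mg/L.
Pressure correction: C_s' = 11.81 × 0.706 = 8.339 mg/L.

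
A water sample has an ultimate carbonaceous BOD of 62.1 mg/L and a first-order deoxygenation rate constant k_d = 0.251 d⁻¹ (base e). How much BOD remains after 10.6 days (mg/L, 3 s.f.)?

L_t = L₀ e^(−k_d t) = 62.1 × e^(−0.251×10.6) = 62.1 × 0.06991 = 4.341 mg/L.

L ≈ 4.34 mg/L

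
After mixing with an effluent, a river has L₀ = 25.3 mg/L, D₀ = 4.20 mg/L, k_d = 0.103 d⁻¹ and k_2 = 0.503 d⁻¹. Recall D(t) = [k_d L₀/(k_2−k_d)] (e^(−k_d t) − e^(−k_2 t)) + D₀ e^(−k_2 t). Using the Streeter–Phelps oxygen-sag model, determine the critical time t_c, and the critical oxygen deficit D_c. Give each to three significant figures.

With k_2/k_d = 4.883 and 1 − D₀(k_2−k_d)/(k_d L₀) = 0.3553,
t_c = ln(4.883 × 0.3553) / (0.503 − 0.103) = ln(1.735) / 0.4000 = 0.5511/0.4000 = 1.378 d.
D_c = (k_d/k_2) L₀ e^(−k_d t_c) = (0.103/0.503) × 25.3 × e^(−0.103×1.378) = 0.2048 × 25.3 × 0.8677 = 4.495 mg/L.

t_c ≈ 1.38 d; D_c ≈ 4.50 mg/L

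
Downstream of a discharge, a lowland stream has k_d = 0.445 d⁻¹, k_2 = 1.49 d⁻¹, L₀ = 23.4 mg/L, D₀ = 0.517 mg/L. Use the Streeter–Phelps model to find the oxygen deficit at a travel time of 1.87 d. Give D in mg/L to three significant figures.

D ≈ 3.75 mg/L

k_d L₀/(k_2−k_d) = 0.445×23.4/(1.49−0.445) = 10.41/1.045 = 9.965 mg/L.
e^(−k_d t) = e^(−0.445×1.870) = 0.4351; e^(−k_2 t) = e^(−1.49×1.870) = 0.06165.
D = 9.965 × (0.4351 − 0.06165) + 0.517 × 0.06165 = 3.721 + 0.03187 = 3.753 mg/L.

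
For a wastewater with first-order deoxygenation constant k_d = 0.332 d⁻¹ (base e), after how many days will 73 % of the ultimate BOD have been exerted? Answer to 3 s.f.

y/L₀ = 1 − e^(−k_d t) = 0.73 ⇒ e^(−k_d t) = 0.270
t = −ln(0.270) / 0.332 = 1.309 / 0.332 = 3.944 d.

t ≈ 3.94 d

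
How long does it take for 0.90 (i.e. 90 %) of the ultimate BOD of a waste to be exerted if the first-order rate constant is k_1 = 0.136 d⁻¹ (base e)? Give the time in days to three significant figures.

t ≈ 16.9 d

y/L₀ = 1 − e^(−k_1 t) = 0.90 ⇒ e^(−k_1 t) = 0.100
t = −ln(0.100) / 0.136 = 2.303 / 0.136 = 16.93 d.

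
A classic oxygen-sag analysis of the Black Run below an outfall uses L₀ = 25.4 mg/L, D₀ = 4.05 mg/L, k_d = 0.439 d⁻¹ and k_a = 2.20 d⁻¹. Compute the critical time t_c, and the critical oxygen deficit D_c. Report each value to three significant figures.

t_c = [1/(k_a−k_d)] ln[(k_a/k_d)(1 − D₀(k_a−k_d)/(k_d L₀))]
= [1/(2.20−0.439)] ln[(2.20/0.439)(1 − 4.05×1.761/(0.439×25.4))]
= (1/1.761) ln[5.011 × 0.3604] = 0.5679 × ln(1.806) = 0.5679 × 0.5911 = 0.3357 d.
L(t_c) = L₀ e^(−k_d t_c) = 25.4 × 0.8630 = 21.92 mg/L, and at the critical point k_a D_c = k_d L, so D_c = (0.439/2.20) × 21.92 = 4.374 mg/L.

t_c ≈ 0.336 d; D_c ≈ 4.37 mg/L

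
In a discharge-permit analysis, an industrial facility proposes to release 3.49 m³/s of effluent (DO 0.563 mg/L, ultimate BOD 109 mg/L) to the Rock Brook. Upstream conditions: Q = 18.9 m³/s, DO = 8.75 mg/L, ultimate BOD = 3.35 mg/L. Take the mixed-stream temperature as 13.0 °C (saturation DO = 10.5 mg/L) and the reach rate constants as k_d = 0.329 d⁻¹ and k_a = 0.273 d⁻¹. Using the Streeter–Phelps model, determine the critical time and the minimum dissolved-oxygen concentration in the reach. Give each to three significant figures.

Mixed DO = (18.9×8.75 + 3.49×0.563)/(18.9+3.49) = 167.3/22.39 = 7.474 mg/L.
Mixed L₀ = (18.9×3.35 + 3.49×109)/(22.39) = 443.7/22.39 = 19.82 mg/L.
Initial deficit D₀ = C_s − DO₀ = 10.5 − 7.474 = 3.026 mg/L.
t_c = (1/-0.05600) ln[(0.273/0.329)(1 − 3.026×-0.05600/(0.329×19.82))] = -17.86 × ln(0.8514) = 2.874 d.
D_c = (0.329/0.273) × 19.82 × e^(−0.329×2.874) = 1.205 × 19.82 × 0.3885 = 9.279 mg/L.
Minimum DO = 10.5 − 9.279 = 1.221 mg/L.

t_c ≈ 2.87 d; minimum DO ≈ 1.22 mg/L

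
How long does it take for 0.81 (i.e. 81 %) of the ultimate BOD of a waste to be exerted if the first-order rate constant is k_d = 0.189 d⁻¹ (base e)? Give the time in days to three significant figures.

y/L₀ = 1 − e^(−k_d t) = 0.81 ⇒ e^(−k_d t) = 0.190
t = −ln(0.190) / 0.189 = 1.661 / 0.189 = 8.787 d.

t ≈ 8.79 d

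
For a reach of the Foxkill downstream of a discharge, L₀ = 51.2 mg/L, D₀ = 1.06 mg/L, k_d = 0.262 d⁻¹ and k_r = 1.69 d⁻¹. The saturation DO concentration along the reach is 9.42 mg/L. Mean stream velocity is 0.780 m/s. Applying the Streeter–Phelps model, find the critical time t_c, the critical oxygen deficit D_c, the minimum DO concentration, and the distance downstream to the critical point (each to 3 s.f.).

t_c ≈ 1.22 d; D_c ≈ 5.76 mg/L; min DO ≈ 3.66 mg/L; x_c ≈ 82.3 km

With k_r/k_d = 6.450 and 1 − D₀(k_r−k_d)/(k_d L₀) = 0.8872,
t_c = ln(6.450 × 0.8872) / (1.69 − 0.262) = ln(5.723) / 1.428 = 1.744/1.428 = 1.222 d.
L(t_c) = L₀ e^(−k_d t_c) = 51.2 × 0.7261 = 37.18 mg/L, and at the critical point k_r D_c = k_d L, so D_c = (0.262/1.69) × 37.18 = 5.764 mg/L.
Minimum DO = C_s − D_c = 9.42 − 5.764 = 3.656 mg/L.
x_c = v t_c = 0.780 m/s × 1.222 d × 86400 s/d = 82320 m ≈ 82.3 km.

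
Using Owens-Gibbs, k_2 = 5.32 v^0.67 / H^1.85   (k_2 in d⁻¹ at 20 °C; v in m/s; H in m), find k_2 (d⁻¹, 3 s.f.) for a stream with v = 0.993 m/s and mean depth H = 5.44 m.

k_2 ≈ 0.231 d⁻¹

k_2 = 5.32 × 0.993^0.67 / 5.44^1.85 = 5.32 × 0.9953 / 22.95 = 0.2307 d⁻¹.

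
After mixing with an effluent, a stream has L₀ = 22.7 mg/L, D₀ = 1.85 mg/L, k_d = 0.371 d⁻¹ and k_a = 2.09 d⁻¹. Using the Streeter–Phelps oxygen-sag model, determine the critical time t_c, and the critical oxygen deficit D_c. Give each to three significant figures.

t_c ≈ 0.730 d; D_c ≈ 3.07 mg/L

With k_a/k_d = 5.633 and 1 − D₀(k_a−k_d)/(k_d L₀) = 0.6224,
t_c = ln(5.633 × 0.6224) / (2.09 − 0.371) = ln(3.506) / 1.719 = 1.255/1.719 = 0.7298 d.
L(t_c) = L₀ e^(−k_d t_c) = 22.7 × 0.7628 = 17.32 mg/L, and at the critical point k_a D_c = k_d L, so D_c = (0.371/2.09) × 17.32 = 3.074 mg/L.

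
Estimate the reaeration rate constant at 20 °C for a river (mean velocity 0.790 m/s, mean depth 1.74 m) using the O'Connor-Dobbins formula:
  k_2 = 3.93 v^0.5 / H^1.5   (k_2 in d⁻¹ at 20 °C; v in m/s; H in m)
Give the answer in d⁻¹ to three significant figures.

k_2 = 3.93 × 0.790^0.5 / 1.74^1.5 = 3.93 × 0.8888 / 2.295 = 1.522 d⁻¹.

k_2 ≈ 1.52 d⁻¹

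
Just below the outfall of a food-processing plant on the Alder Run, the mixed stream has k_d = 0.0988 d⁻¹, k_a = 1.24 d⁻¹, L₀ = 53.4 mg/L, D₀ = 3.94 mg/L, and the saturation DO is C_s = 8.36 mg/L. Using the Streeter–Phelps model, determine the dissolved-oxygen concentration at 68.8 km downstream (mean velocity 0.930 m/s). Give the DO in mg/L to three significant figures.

Travel time t = x/v = 68.8 km / (0.930 m/s) = 68800 m / 0.930 m/s = 73980 s = 0.8562 d.
k_d L₀/(k_a−k_d) = 0.0988×53.4/(1.24−0.0988) = 5.276/1.141 = 4.623 mg/L.
e^(−k_d t) = e^(−0.0988×0.8562) = 0.9189; e^(−k_a t) = e^(−1.24×0.8562) = 0.3459.
D = 4.623 × (0.9189 − 0.3459) + 3.94 × 0.3459 = 2.649 + 1.363 = 4.012 mg/L.
DO = C_s − D = 8.36 − 4.012 = 4.348 mg/L.

DO ≈ 4.35 mg/L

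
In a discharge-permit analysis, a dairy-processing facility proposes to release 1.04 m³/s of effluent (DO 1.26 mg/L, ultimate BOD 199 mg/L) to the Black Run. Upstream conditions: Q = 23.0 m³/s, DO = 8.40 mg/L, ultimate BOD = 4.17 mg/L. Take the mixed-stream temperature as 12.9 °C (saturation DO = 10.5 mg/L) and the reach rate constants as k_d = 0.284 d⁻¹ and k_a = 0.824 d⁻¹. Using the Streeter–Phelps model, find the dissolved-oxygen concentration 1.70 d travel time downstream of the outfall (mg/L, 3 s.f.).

Mixed DO = (23.0×8.40 + 1.04×1.26)/(23.0+1.04) = 194.5/24.04 = 8.091 mg/L.
Mixed L₀ = (23.0×4.17 + 1.04×199)/(24.04) = 302.9/24.04 = 12.60 mg/L.
Initial deficit D₀ = C_s − DO₀ = 10.5 − 8.091 = 2.409 mg/L.
D(1.70) = [0.284×12.60/(0.824−0.284)](e^(−0.284×1.70) − e^(−0.824×1.70)) + 2.409 e^(−0.824×1.70)
= 6.626 × (0.6171 − 0.2464) + 2.409 × 0.2464 = 3.049 mg/L.
DO = 10.5 − 3.049 = 7.451 mg/L.

DO ≈ 7.45 mg/L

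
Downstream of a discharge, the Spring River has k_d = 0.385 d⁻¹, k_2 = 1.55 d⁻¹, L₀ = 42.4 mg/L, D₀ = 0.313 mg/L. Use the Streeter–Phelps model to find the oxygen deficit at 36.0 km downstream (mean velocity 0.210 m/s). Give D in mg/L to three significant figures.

Travel time t = x/v = 36.0 km / (0.210 m/s) = 36000 m / 0.210 m/s = 171400 s = 1.984 d.
k_d L₀/(k_2−k_d) = 0.385×42.4/(1.55−0.385) = 16.32/1.165 = 14.01 mg/L.
e^(−k_d t) = e^(−0.385×1.984) = 0.4659; e^(−k_2 t) = e^(−1.55×1.984) = 0.04617.
D = 14.01 × (0.4659 − 0.04617) + 0.313 × 0.04617 = 5.881 + 0.01445 = 5.895 mg/L.

D ≈ 5.90 mg/L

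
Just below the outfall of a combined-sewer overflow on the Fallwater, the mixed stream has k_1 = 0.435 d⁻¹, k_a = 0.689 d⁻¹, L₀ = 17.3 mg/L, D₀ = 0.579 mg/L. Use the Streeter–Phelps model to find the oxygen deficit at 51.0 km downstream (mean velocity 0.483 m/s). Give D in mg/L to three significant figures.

D ≈ 4.90 mg/L

Travel time t = x/v = 51.0 km / (0.483 m/s) = 51000 m / 0.483 m/s = 105600 s = 1.222 d.
k_1 L₀/(k_a−k_1) = 0.435×17.3/(0.689−0.435) = 7.526/0.2540 = 29.63 mg/L.
e^(−k_1 t) = e^(−0.435×1.222) = 0.5877; e^(−k_a t) = e^(−0.689×1.222) = 0.4308.
D = 29.63 × (0.5877 − 0.4308) + 0.579 × 0.4308 = 4.646 + 0.2495 = 4.896 mg/L.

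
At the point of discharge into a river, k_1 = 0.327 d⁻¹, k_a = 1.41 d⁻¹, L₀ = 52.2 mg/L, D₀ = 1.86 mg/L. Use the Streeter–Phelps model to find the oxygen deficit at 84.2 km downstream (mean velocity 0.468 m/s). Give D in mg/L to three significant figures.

D ≈ 7.24 mg/L

Travel time t = x/v = 84.2 km / (0.468 m/s) = 84200 m / 0.468 m/s = 179900 s = 2.082 d.
k_1 L₀/(k_a−k_1) = 0.327×52.2/(1.41−0.327) = 17.07/1.083 = 15.76 mg/L.
e^(−k_1 t) = e^(−0.327×2.082) = 0.5061; e^(−k_a t) = e^(−1.41×2.082) = 0.05307.
D = 15.76 × (0.5061 − 0.05307) + 1.86 × 0.05307 = 7.141 + 0.09871 = 7.240 mg/L.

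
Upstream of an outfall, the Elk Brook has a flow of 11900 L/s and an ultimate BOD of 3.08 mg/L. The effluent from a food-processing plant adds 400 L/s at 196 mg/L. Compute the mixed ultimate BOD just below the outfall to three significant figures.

9.35 mg/L

Flow-weighted mixing: C = (Q_r C_r + Q_w C_w)/(Q_r + Q_w)
= (11900×3.08 + 400×196)/(11900 + 400) = 115100/12300 = 9.354 mg/L.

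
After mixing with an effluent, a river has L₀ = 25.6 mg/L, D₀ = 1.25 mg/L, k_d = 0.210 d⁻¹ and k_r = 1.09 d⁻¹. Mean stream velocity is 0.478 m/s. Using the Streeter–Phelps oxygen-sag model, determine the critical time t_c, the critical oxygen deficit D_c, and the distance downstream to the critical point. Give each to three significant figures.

t_c = [1/(k_r−k_d)] ln[(k_r/k_d)(1 − D₀(k_r−k_d)/(k_d L₀))]
= [1/(1.09−0.210)] ln[(1.09/0.210)(1 − 1.25×0.8800/(0.210×25.6))]
= (1/0.8800) ln[5.190 × 0.7954] = 1.136 × ln(4.128) = 1.136 × 1.418 = 1.611 d.
L(t_c) = L₀ e^(−k_d t_c) = 25.6 × 0.7129 = 18.25 mg/L, and at the critical point k_r D_c = k_d L, so D_c = (0.210/1.09) × 18.25 = 3.516 mg/L.
x_c = v t_c = 0.478 m/s × 1.611 d × 86400 s/d = 66540 m ≈ 66.5 km.

t_c ≈ 1.61 d; D_c ≈ 3.52 mg/L; x_c ≈ 66.5 km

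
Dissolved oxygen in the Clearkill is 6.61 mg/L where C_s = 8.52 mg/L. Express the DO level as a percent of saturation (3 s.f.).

77.6 % saturation

% saturation = C/C_s × 100 = 6.61/8.52 × 100 = 77.6 %.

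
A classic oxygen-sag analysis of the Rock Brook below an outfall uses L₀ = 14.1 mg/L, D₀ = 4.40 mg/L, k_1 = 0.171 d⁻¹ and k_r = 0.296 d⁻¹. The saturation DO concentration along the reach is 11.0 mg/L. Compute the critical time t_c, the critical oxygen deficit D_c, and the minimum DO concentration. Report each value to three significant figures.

t_c ≈ 2.32 d; D_c ≈ 5.48 mg/L; min DO ≈ 5.52 mg/L

t_c = [1/(k_r−k_1)] ln[(k_r/k_1)(1 − D₀(k_r−k_1)/(k_1 L₀))]
= [1/(0.296−0.171)] ln[(0.296/0.171)(1 − 4.40×0.1250/(0.171×14.1))]
= (1/0.1250) ln[1.731 × 0.7719] = 8.000 × ln(1.336) = 8.000 × 0.2898 = 2.318 d.
D_c = (k_1/k_r) L₀ e^(−k_1 t_c) = (0.171/0.296) × 14.1 × e^(−0.171×2.318) = 0.5777 × 14.1 × 0.6727 = 5.480 mg/L.
Minimum DO = C_s − D_c = 11.0 − 5.480 = 5.520 mg/L.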